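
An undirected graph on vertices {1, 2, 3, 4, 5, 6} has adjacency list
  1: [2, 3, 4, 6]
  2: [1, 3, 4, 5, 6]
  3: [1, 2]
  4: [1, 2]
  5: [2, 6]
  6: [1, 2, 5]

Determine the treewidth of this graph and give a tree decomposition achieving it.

The largest bag has 3 vertices, giving width 2; this decomposition certifies tw(G) ≤ 2. Conversely, {1, 2, 3} is a clique of size 3, and the vertices of any clique must share a bag in every tree decomposition; so some bag has ≥ 3 vertices and tw(G) ≥ 2. Therefore the treewidth is 2.

Treewidth 2.
One such decomposition:
Bags: B1 = {1, 2, 4}  B2 = {1, 2, 6}  B3 = {2, 5, 6}  B4 = {1, 2, 3}
Tree: B1–B2, B2–B3, B2–B4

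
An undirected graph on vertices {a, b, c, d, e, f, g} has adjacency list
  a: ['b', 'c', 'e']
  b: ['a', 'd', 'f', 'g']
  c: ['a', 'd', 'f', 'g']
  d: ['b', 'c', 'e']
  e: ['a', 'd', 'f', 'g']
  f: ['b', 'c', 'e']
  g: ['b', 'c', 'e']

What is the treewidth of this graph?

A width-3 tree decomposition is:
Bags: B1 = {a, b, c, e}  B2 = {b, c, d, e}  B3 = {b, c, e, g}  B4 = {b, c, e, f}
Tree: B1–B2, B2–B3, B3–B4
The largest bag has 4 vertices, giving width 3; this decomposition certifies tw(G) ≤ 3. For the lower bound: the 4 vertex sets {a,e}, {b,d}, {c}, {g} are disjoint, each induces a connected subgraph, and every pair is joined by at least one edge of G. Contracting each set to a single vertex therefore yields K_{4} as a minor, and since treewidth is minor-monotone, tw(G) ≥ tw(K_{4}) = 3. Therefore the treewidth is 3.

3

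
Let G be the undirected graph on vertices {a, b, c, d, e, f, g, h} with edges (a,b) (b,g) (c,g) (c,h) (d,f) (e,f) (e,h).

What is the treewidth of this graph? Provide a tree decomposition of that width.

Treewidth 1.
Bags: B1 = {d, f}  B2 = {e, f}  B3 = {e, h}  B4 = {c, h}  B5 = {c, g}  B6 = {b, g}  B7 = {a, b}
Tree: B1–B2, B2–B3, B3–B4, B4–B5, B5–B6, B6–B7

The largest bag has 2 vertices, giving width 1; this decomposition certifies tw(G) ≤ 1. Any graph with an edge has treewidth ≥ 1, and G has the edge d–f. Combining the bounds, tw(G) = 1.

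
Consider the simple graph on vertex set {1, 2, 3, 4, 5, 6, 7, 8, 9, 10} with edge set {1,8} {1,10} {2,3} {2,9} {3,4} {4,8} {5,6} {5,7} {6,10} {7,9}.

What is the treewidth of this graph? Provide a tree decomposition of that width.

Each bag holds 3 vertices, so the decomposition has width 2, which upper-bounds the treewidth. For the lower bound, G contains the cycle 5–7–9–2–3–4–8–1–10–6–5, so G is not a forest; only forests have treewidth ≤ 1, hence tw(G) ≥ 2. Therefore the treewidth is 2.

Treewidth 2.
Bags: B1 = {5, 7, 9}  B2 = {2, 5, 9}  B3 = {2, 3, 5}  B4 = {3, 4, 5}  B5 = {4, 5, 8}  B6 = {1, 5, 8}  B7 = {1, 5, 10}  B8 = {5, 6, 10}
Tree: B1–B2, B2–B3, B3–B4, B4–B5, B5–B6, B6–B7, B7–B8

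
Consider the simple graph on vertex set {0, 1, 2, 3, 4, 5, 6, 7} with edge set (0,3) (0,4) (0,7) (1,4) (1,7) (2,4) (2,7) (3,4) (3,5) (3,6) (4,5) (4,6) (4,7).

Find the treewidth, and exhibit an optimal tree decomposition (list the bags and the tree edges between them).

The largest bag has 3 vertices, giving width 2; this decomposition certifies tw(G) ≤ 2. For the lower bound, the 3 vertices {1, 4, 7} are pairwise adjacent, and any tree decomposition puts a clique entirely inside one bag — forcing width ≥ 2. Therefore the treewidth is 2.

Treewidth 2.
One such decomposition:
Bags: B1 = {3, 4, 6}  B2 = {0, 3, 4}  B3 = {0, 4, 7}  B4 = {2, 4, 7}  B5 = {1, 4, 7}  B6 = {3, 4, 5}
Tree: B1–B2, B2–B3, B3–B4, B3–B5, B1–B6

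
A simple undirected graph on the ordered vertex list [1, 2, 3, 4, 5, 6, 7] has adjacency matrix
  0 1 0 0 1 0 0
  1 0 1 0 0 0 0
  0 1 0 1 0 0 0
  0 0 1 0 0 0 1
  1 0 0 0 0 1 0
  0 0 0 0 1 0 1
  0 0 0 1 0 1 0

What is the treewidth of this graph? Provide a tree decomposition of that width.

Each bag holds 3 vertices, so the decomposition has width 2, which upper-bounds the treewidth. The edges 2–3–4–7–6–5–1–2 form a cycle, so G is not a tree and its treewidth is at least 2. The upper and lower bounds meet at 2, so that is the treewidth.

Treewidth 2.
Bags: B1 = {2, 3, 4}  B2 = {2, 4, 7}  B3 = {2, 6, 7}  B4 = {2, 5, 6}  B5 = {1, 2, 5}
Tree: B1–B2, B2–B3, B3–B4, B4–B5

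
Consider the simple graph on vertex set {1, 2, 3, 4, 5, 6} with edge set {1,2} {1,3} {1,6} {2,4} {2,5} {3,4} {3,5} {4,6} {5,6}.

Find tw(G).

A width-3 tree decomposition is:
Bags: B1 = {1, 2, 4, 5}  B2 = {1, 4, 5, 6}  B3 = {1, 3, 4, 5}
Tree: B1–B2, B2–B3
Each bag holds 4 vertices, so the decomposition has width 3, which upper-bounds the treewidth. For the lower bound: the 4 vertex sets {2,4}, {1,6}, {5}, {3} are disjoint, each induces a connected subgraph, and every pair is joined by at least one edge of G. Contracting each set to a single vertex therefore yields K_{4} as a minor, and since treewidth is minor-monotone, tw(G) ≥ tw(K_{4}) = 3. The upper and lower bounds meet at 3, so that is the treewidth.

3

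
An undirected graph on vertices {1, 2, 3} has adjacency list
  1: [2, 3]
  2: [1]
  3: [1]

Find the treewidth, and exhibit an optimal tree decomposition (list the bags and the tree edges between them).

Treewidth 1.
One optimal decomposition is:
Bags: B1 = {1, 3}  B2 = {1, 2}
Tree: B1–B2

Every bag has size at most 2, so the width is 2 − 1 = 1 and tw(G) ≤ 1. G has an edge, so its treewidth is at least 1. Combining the bounds, tw(G) = 1.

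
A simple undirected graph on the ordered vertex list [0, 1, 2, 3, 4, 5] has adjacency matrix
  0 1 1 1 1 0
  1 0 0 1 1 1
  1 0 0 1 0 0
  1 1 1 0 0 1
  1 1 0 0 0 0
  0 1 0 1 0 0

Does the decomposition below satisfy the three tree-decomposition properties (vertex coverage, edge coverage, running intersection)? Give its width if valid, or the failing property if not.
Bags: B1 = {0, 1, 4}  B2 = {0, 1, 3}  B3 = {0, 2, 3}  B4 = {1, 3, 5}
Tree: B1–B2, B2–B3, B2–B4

Checking the three conditions: (i) the bags cover all of {0, 1, 2, 3, 4, 5}; (ii) for each edge, some bag contains both endpoints; (iii) the bags containing any fixed vertex form a subtree. All hold, so the decomposition is valid with width 3 − 1 = 2.

Yes; width 2.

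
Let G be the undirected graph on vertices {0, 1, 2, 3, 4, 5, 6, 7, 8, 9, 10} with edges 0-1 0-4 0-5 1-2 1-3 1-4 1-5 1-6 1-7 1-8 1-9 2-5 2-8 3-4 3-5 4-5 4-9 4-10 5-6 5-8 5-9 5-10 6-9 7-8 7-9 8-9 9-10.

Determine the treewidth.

3

A width-3 tree decomposition is:
Bags: B1 = {1, 7, 8, 9}  B2 = {1, 5, 8, 9}  B3 = {1, 4, 5, 9}  B4 = {1, 3, 4, 5}  B5 = {1, 2, 5, 8}  B6 = {1, 5, 6, 9}  B7 = {0, 1, 4, 5}  B8 = {4, 5, 9, 10}
Tree: B1–B2, B2–B3, B3–B4, B2–B5, B3–B6, B4–B7, B3–B8
Every bag has size at most 4, so the width is 4 − 1 = 3 and tw(G) ≤ 3. On the other hand G contains the 4-clique {1, 5, 8, 9}. A clique must lie in a single bag of any decomposition, so no decomposition can have width below 3. Combining the bounds, tw(G) = 3.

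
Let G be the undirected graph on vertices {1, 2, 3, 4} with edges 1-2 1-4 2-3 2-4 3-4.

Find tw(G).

A width-2 tree decomposition is:
Bags: B1 = {2, 3, 4}  B2 = {1, 2, 4}
Tree: B1–B2
The largest bag has 3 vertices, giving width 2; this decomposition certifies tw(G) ≤ 2. Conversely, {1, 2, 4} is a clique of size 3, and the vertices of any clique must share a bag in every tree decomposition; so some bag has ≥ 3 vertices and tw(G) ≥ 2. The upper and lower bounds meet at 2, so that is the treewidth.

2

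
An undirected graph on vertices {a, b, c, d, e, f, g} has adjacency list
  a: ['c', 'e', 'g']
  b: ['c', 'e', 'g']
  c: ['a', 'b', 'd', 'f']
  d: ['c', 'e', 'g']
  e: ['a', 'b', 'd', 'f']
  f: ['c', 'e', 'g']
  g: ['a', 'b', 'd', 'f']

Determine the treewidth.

3

A width-3 tree decomposition is:
Bags: B1 = {a, c, e, g}  B2 = {b, c, e, g}  B3 = {c, e, f, g}  B4 = {c, d, e, g}
Tree: B1–B2, B2–B3, B3–B4
The largest bag has 4 vertices, giving width 3; this decomposition certifies tw(G) ≤ 3. For the lower bound: the 4 vertex sets {a,c}, {b,g}, {e}, {f} are disjoint, each induces a connected subgraph, and every pair is joined by at least one edge of G. Contracting each set to a single vertex therefore yields K_{4} as a minor, and since treewidth is minor-monotone, tw(G) ≥ tw(K_{4}) = 3. Hence tw(G) = 3 exactly.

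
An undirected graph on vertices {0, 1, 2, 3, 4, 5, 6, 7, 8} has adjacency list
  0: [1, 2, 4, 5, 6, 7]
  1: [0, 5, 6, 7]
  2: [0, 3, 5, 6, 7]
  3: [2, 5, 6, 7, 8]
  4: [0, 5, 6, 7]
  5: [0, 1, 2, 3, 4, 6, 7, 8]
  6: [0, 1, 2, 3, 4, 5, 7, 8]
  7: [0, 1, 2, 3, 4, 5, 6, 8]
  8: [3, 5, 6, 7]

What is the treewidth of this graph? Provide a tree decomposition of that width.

Treewidth 4.
One such decomposition:
Bags: B1 = {0, 4, 5, 6, 7}  B2 = {0, 2, 5, 6, 7}  B3 = {0, 1, 5, 6, 7}  B4 = {2, 3, 5, 6, 7}  B5 = {3, 5, 6, 7, 8}
Tree: B1–B2, B1–B3, B2–B4, B4–B5

Every bag has size at most 5, so the width is 5 − 1 = 4 and tw(G) ≤ 4. On the other hand G contains the 5-clique {0, 1, 5, 6, 7}. A clique must lie in a single bag of any decomposition, so no decomposition can have width below 4. Combining the bounds, tw(G) = 4.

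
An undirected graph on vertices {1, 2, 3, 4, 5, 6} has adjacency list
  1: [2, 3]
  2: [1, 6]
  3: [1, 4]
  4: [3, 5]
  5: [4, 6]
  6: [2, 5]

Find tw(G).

A width-2 tree decomposition is:
Bags: B1 = {1, 2, 6}  B2 = {1, 5, 6}  B3 = {1, 4, 5}  B4 = {1, 3, 4}
Tree: B1–B2, B2–B3, B3–B4
The largest bag has 3 vertices, giving width 2; this decomposition certifies tw(G) ≤ 2. For the lower bound, G contains the cycle 1–2–6–5–4–3–1, so G is not a forest; only forests have treewidth ≤ 1, hence tw(G) ≥ 2. Hence tw(G) = 2 exactly.

2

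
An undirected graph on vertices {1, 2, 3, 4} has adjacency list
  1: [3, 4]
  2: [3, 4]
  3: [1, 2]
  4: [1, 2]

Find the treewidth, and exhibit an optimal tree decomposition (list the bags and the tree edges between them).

Each bag holds 3 vertices, so the decomposition has width 2, which upper-bounds the treewidth. The edges 4–2–3–1–4 form a cycle, so G is not a tree and its treewidth is at least 2. Hence tw(G) = 2 exactly.

Treewidth 2.
One such decomposition:
Bags: B1 = {2, 3, 4}  B2 = {1, 3, 4}
Tree: B1–B2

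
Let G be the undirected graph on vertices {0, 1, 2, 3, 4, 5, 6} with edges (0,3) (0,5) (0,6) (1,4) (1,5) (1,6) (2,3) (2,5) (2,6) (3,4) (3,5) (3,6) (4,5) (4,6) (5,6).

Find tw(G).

A width-3 tree decomposition is:
Bags: B1 = {3, 4, 5, 6}  B2 = {0, 3, 5, 6}  B3 = {2, 3, 5, 6}  B4 = {1, 4, 5, 6}
Tree: B1–B2, B2–B3, B1–B4
Each bag holds 4 vertices, so the decomposition has width 3, which upper-bounds the treewidth. On the other hand G contains the 4-clique {1, 4, 5, 6}. A clique must lie in a single bag of any decomposition, so no decomposition can have width below 3. Therefore the treewidth is 3.

3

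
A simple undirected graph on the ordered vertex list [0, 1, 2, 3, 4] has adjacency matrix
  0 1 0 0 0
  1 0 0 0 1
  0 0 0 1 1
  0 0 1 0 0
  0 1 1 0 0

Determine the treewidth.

A width-1 tree decomposition is:
Bags: B1 = {2, 3}  B2 = {2, 4}  B3 = {1, 4}  B4 = {0, 1}
Tree: B1–B2, B2–B3, B3–B4
Each bag holds 2 vertices, so the decomposition has width 1, which upper-bounds the treewidth. Any graph with an edge has treewidth ≥ 1, and G has the edge 3–2. Combining the bounds, tw(G) = 1.

1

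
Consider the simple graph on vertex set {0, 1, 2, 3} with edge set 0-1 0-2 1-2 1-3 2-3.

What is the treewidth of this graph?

2

A width-2 tree decomposition is:
Bags: B1 = {1, 2, 3}  B2 = {0, 1, 2}
Tree: B1–B2
Every bag has size at most 3, so the width is 3 − 1 = 2 and tw(G) ≤ 2. Conversely, {0, 1, 2} is a clique of size 3, and the vertices of any clique must share a bag in every tree decomposition; so some bag has ≥ 3 vertices and tw(G) ≥ 2. Therefore the treewidth is 2.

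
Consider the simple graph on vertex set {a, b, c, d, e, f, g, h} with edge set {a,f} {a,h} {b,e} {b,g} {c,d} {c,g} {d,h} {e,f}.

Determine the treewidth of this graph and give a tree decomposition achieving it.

Treewidth 2.
One such decomposition:
Bags: B1 = {a, e, f}  B2 = {a, b, e}  B3 = {a, b, g}  B4 = {a, c, g}  B5 = {a, c, d}  B6 = {a, d, h}
Tree: B1–B2, B2–B3, B3–B4, B4–B5, B5–B6

The largest bag has 3 vertices, giving width 2; this decomposition certifies tw(G) ≤ 2. The edges a–f–e–b–g–c–d–h–a form a cycle, so G is not a tree and its treewidth is at least 2. The upper and lower bounds meet at 2, so that is the treewidth.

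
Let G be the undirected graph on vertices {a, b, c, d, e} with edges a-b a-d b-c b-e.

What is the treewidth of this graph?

A width-1 tree decomposition is:
Bags: B1 = {a, b}  B2 = {a, d}  B3 = {b, c}  B4 = {b, e}
Tree: B1–B2, B1–B3, B1–B4
Each bag holds 2 vertices, so the decomposition has width 1, which upper-bounds the treewidth. G has an edge, so its treewidth is at least 1. Combining the bounds, tw(G) = 1.

1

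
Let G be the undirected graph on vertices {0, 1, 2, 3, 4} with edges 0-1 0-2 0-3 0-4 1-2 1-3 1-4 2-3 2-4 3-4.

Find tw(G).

4

A width-4 tree decomposition is:
Bags: B1 = {0, 1, 2, 3, 4}
Tree: (single bag)
With just one bag of size 5, the width is 5 − 1 = 4, so tw(G) ≤ 4. For the lower bound, the 5 vertices {0, 1, 2, 3, 4} are pairwise adjacent, and any tree decomposition puts a clique entirely inside one bag — forcing width ≥ 4. Therefore the treewidth is 4.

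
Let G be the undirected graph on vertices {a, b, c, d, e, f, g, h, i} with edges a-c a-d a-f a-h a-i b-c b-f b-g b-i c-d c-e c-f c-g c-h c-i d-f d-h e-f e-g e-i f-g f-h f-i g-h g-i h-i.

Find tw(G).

4

A width-4 tree decomposition is:
Bags: B1 = {a, c, f, h, i}  B2 = {c, f, g, h, i}  B3 = {a, c, d, f, h}  B4 = {c, e, f, g, i}  B5 = {b, c, f, g, i}
Tree: B1–B2, B1–B3, B2–B4, B4–B5
Each bag holds 5 vertices, so the decomposition has width 4, which upper-bounds the treewidth. For the lower bound, the 5 vertices {a, c, d, f, h} are pairwise adjacent, and any tree decomposition puts a clique entirely inside one bag — forcing width ≥ 4. Therefore the treewidth is 4.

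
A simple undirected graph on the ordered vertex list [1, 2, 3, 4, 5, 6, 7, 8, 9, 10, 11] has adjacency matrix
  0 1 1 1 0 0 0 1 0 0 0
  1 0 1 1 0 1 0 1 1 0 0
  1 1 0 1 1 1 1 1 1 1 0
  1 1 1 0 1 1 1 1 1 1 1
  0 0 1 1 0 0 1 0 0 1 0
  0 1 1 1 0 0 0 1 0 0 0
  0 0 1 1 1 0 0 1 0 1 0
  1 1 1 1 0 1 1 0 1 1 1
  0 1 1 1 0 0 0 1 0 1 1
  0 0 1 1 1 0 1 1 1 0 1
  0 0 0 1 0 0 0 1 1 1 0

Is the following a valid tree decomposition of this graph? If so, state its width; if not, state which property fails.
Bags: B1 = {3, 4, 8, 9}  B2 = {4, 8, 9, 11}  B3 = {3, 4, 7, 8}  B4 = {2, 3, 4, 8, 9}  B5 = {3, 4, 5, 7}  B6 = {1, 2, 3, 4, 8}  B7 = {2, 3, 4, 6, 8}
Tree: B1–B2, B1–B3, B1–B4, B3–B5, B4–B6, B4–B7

No — vertex 10 appears in no bag.

A tree decomposition must satisfy three properties: every vertex lies in some bag; for every edge, both endpoints lie together in some bag; and for every vertex, the bags containing it form a connected subtree. Here vertex 10 appears in no bag, so the decomposition is invalid.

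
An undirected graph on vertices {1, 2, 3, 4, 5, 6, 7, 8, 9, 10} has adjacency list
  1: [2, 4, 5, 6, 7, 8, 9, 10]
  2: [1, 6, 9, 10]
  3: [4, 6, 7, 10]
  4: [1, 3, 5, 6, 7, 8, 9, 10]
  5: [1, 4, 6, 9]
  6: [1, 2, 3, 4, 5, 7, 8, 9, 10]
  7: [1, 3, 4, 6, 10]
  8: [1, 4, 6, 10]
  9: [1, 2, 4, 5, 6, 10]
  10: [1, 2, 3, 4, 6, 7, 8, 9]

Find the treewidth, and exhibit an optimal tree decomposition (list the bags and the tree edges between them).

Each bag holds 5 vertices, so the decomposition has width 4, which upper-bounds the treewidth. For the lower bound, the 5 vertices {1, 2, 6, 9, 10} are pairwise adjacent, and any tree decomposition puts a clique entirely inside one bag — forcing width ≥ 4. The upper and lower bounds meet at 4, so that is the treewidth.

Treewidth 4.
One optimal decomposition is:
Bags: B1 = {1, 2, 6, 9, 10}  B2 = {1, 4, 6, 9, 10}  B3 = {1, 4, 6, 7, 10}  B4 = {3, 4, 6, 7, 10}  B5 = {1, 4, 5, 6, 9}  B6 = {1, 4, 6, 8, 10}
Tree: B1–B2, B2–B3, B3–B4, B2–B5, B2–B6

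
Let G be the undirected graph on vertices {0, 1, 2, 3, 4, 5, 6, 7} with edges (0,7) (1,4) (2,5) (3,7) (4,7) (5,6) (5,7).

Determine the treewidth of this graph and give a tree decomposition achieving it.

Each bag holds 2 vertices, so the decomposition has width 1, which upper-bounds the treewidth. G has an edge, so its treewidth is at least 1. Combining the bounds, tw(G) = 1.

Treewidth 1.
Bags: B1 = {5, 7}  B2 = {4, 7}  B3 = {1, 4}  B4 = {0, 7}  B5 = {3, 7}  B6 = {2, 5}  B7 = {5, 6}
Tree: B1–B2, B2–B3, B2–B4, B1–B5, B1–B6, B1–B7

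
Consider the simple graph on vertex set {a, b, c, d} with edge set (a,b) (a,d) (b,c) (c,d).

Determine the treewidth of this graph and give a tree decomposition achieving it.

Each bag holds 3 vertices, so the decomposition has width 2, which upper-bounds the treewidth. Since b–c–d–a–b is a cycle in G, G is not acyclic. Forests are exactly the graphs of treewidth ≤ 1, so tw(G) ≥ 2. The upper and lower bounds meet at 2, so that is the treewidth.

Treewidth 2.
Bags: B1 = {b, c, d}  B2 = {a, b, d}
Tree: B1–B2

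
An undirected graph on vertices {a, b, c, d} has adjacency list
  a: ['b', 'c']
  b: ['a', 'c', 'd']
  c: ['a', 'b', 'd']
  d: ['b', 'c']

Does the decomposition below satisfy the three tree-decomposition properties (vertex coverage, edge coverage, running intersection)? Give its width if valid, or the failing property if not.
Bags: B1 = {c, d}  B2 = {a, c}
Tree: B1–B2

A tree decomposition must satisfy three properties: every vertex lies in some bag; for every edge, both endpoints lie together in some bag; and for every vertex, the bags containing it form a connected subtree. Here vertex b appears in no bag, so the decomposition is invalid.

No — vertex b appears in no bag.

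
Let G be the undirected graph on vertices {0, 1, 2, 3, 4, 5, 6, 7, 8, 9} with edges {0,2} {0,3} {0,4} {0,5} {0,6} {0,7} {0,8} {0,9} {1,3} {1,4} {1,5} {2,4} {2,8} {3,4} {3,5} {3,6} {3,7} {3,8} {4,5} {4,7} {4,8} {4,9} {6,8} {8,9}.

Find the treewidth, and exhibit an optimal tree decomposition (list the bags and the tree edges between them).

Each bag holds 4 vertices, so the decomposition has width 3, which upper-bounds the treewidth. Conversely, {0, 4, 8, 9} is a clique of size 4, and the vertices of any clique must share a bag in every tree decomposition; so some bag has ≥ 4 vertices and tw(G) ≥ 3. Combining the bounds, tw(G) = 3.

Treewidth 3.
One optimal decomposition is:
Bags: B1 = {1, 3, 4, 5}  B2 = {0, 3, 4, 5}  B3 = {0, 3, 4, 8}  B4 = {0, 3, 4, 7}  B5 = {0, 2, 4, 8}  B6 = {0, 4, 8, 9}  B7 = {0, 3, 6, 8}
Tree: B1–B2, B2–B3, B2–B4, B3–B5, B5–B6, B3–B7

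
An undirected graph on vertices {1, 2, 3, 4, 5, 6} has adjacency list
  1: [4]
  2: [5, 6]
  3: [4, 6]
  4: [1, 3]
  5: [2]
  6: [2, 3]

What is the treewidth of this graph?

1

A width-1 tree decomposition is:
Bags: B1 = {1, 4}  B2 = {3, 4}  B3 = {3, 6}  B4 = {2, 6}  B5 = {2, 5}
Tree: B1–B2, B2–B3, B3–B4, B4–B5
The largest bag has 2 vertices, giving width 1; this decomposition certifies tw(G) ≤ 1. Since G has at least one edge (e.g. 4–1), it is not an edgeless graph, so tw(G) ≥ 1. Therefore the treewidth is 1.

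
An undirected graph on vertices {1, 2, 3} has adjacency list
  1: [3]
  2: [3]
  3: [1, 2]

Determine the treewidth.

A width-1 tree decomposition is:
Bags: B1 = {2, 3}  B2 = {1, 3}
Tree: B1–B2
Every bag has size at most 2, so the width is 2 − 1 = 1 and tw(G) ≤ 1. Since G has at least one edge (e.g. 2–3), it is not an edgeless graph, so tw(G) ≥ 1. Hence tw(G) = 1 exactly.

1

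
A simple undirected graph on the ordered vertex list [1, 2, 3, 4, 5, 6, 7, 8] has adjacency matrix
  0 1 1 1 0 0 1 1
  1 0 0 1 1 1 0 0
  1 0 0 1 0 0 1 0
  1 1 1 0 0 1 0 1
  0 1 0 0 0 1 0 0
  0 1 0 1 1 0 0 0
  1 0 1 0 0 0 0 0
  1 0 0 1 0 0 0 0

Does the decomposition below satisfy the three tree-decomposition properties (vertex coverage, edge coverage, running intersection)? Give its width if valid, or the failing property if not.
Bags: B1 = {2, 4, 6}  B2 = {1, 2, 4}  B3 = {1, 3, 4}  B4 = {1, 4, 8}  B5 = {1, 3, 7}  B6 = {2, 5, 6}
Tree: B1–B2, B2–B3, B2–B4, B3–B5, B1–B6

Checking the three conditions: (i) the bags cover all of {1, 2, 3, 4, 5, 6, 7, 8}; (ii) for each edge, some bag contains both endpoints; (iii) the bags containing any fixed vertex form a subtree. All hold, so the decomposition is valid with width 3 − 1 = 2.

Yes; width 2.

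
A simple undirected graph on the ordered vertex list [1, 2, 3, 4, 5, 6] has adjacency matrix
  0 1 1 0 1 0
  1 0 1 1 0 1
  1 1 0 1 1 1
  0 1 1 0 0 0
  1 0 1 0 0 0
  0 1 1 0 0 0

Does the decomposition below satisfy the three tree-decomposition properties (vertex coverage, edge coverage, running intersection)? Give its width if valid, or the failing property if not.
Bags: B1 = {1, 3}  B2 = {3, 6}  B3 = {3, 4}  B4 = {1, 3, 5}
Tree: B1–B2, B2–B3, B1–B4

A tree decomposition must satisfy three properties: every vertex lies in some bag; for every edge, both endpoints lie together in some bag; and for every vertex, the bags containing it form a connected subtree. Here vertex 2 appears in no bag, so the decomposition is invalid.

No — vertex 2 appears in no bag.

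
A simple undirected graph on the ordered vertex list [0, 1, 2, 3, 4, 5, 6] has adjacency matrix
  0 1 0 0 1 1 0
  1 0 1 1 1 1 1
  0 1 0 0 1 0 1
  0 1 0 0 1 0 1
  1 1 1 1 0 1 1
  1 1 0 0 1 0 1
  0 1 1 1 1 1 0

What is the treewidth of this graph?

A width-3 tree decomposition is:
Bags: B1 = {0, 1, 4, 5}  B2 = {1, 4, 5, 6}  B3 = {1, 3, 4, 6}  B4 = {1, 2, 4, 6}
Tree: B1–B2, B2–B3, B3–B4
Each bag holds 4 vertices, so the decomposition has width 3, which upper-bounds the treewidth. For the lower bound, the 4 vertices {0, 1, 4, 5} are pairwise adjacent, and any tree decomposition puts a clique entirely inside one bag — forcing width ≥ 3. Hence tw(G) = 3 exactly.

3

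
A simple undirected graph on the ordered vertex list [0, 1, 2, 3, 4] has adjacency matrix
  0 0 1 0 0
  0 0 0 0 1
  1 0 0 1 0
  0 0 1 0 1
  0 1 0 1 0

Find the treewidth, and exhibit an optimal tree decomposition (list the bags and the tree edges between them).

The largest bag has 2 vertices, giving width 1; this decomposition certifies tw(G) ≤ 1. Any graph with an edge has treewidth ≥ 1, and G has the edge 1–4. The upper and lower bounds meet at 1, so that is the treewidth.

Treewidth 1.
One such decomposition:
Bags: B1 = {1, 4}  B2 = {3, 4}  B3 = {2, 3}  B4 = {0, 2}
Tree: B1–B2, B2–B3, B3–B4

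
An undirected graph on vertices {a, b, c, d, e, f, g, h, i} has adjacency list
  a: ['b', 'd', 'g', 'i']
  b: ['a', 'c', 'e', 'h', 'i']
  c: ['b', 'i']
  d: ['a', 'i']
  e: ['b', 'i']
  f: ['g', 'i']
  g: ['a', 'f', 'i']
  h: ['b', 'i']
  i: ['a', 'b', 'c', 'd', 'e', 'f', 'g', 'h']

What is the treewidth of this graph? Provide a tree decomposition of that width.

Every bag has size at most 3, so the width is 3 − 1 = 2 and tw(G) ≤ 2. On the other hand G contains the 3-clique {a, d, i}. A clique must lie in a single bag of any decomposition, so no decomposition can have width below 2. The upper and lower bounds meet at 2, so that is the treewidth.

Treewidth 2.
Bags: B1 = {a, b, i}  B2 = {a, g, i}  B3 = {f, g, i}  B4 = {b, h, i}  B5 = {b, c, i}  B6 = {b, e, i}  B7 = {a, d, i}
Tree: B1–B2, B2–B3, B1–B4, B4–B5, B1–B6, B1–B7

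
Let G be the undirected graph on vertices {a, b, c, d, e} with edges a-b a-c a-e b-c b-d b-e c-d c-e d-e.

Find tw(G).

3

A width-3 tree decomposition is:
Bags: B1 = {b, c, d, e}  B2 = {a, b, c, e}
Tree: B1–B2
Every bag has size at most 4, so the width is 4 − 1 = 3 and tw(G) ≤ 3. For the lower bound, the 4 vertices {b, c, d, e} are pairwise adjacent, and any tree decomposition puts a clique entirely inside one bag — forcing width ≥ 3. Hence tw(G) = 3 exactly.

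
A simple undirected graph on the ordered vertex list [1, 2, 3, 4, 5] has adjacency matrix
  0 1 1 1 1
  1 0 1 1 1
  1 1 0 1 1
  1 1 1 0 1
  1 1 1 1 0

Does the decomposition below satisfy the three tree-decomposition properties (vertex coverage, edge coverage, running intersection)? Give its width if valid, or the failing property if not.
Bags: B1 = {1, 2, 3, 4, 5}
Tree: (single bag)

Yes; width 4.

Every vertex of G appears in some bag (union = {1, 2, 3, 4, 5}); every edge is covered by a bag; and for each vertex v the set of bags containing v is connected in the bag tree. The decomposition is therefore valid. The largest bag has 5 vertices, so the width is 4.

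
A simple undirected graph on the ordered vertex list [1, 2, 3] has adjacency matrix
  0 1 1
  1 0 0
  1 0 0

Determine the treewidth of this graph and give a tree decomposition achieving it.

Treewidth 1.
Bags: B1 = {1, 2}  B2 = {1, 3}
Tree: B1–B2

The largest bag has 2 vertices, giving width 1; this decomposition certifies tw(G) ≤ 1. Any graph with an edge has treewidth ≥ 1, and G has the edge 1–2. Hence tw(G) = 1 exactly.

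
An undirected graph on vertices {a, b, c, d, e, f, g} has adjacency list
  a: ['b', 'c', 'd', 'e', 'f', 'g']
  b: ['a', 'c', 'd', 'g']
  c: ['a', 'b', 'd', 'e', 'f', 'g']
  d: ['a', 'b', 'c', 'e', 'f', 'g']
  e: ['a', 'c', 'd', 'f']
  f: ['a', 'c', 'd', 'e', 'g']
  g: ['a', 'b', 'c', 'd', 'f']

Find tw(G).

4

A width-4 tree decomposition is:
Bags: B1 = {a, c, d, e, f}  B2 = {a, c, d, f, g}  B3 = {a, b, c, d, g}
Tree: B1–B2, B2–B3
Each bag holds 5 vertices, so the decomposition has width 4, which upper-bounds the treewidth. For the lower bound, the 5 vertices {a, c, d, f, g} are pairwise adjacent, and any tree decomposition puts a clique entirely inside one bag — forcing width ≥ 4. Therefore the treewidth is 4.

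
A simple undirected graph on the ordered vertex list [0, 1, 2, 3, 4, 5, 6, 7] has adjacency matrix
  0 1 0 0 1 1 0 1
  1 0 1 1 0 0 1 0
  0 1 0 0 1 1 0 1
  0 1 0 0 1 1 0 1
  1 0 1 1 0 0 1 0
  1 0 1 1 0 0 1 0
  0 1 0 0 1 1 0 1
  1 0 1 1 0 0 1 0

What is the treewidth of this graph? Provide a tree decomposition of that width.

Every bag has size at most 5, so the width is 5 − 1 = 4 and tw(G) ≤ 4. For the lower bound: the 5 vertex sets {0,5}, {3,4}, {1,2}, {7}, {6} are disjoint, each induces a connected subgraph, and every pair is joined by at least one edge of G. Contracting each set to a single vertex therefore yields K_{5} as a minor, and since treewidth is minor-monotone, tw(G) ≥ tw(K_{5}) = 4. Therefore the treewidth is 4.

Treewidth 4.
One such decomposition:
Bags: B1 = {0, 1, 4, 5, 7}  B2 = {1, 3, 4, 5, 7}  B3 = {1, 2, 4, 5, 7}  B4 = {1, 4, 5, 6, 7}
Tree: B1–B2, B2–B3, B3–B4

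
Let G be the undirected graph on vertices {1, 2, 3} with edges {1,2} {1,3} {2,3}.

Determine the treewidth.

A width-2 tree decomposition is:
Bags: B1 = {1, 2, 3}
Tree: (single bag)
A single bag containing all 3 vertices is trivially a valid decomposition of width 2. For the lower bound, the 3 vertices {1, 2, 3} are pairwise adjacent, and any tree decomposition puts a clique entirely inside one bag — forcing width ≥ 2. Hence tw(G) = 2 exactly.

2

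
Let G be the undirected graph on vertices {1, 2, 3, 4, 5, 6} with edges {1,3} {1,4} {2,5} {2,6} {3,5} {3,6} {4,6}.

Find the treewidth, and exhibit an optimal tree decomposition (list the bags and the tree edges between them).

Every bag has size at most 3, so the width is 3 − 1 = 2 and tw(G) ≤ 2. For the lower bound, G contains the cycle 5–2–6–3–5, so G is not a forest; only forests have treewidth ≤ 1, hence tw(G) ≥ 2. Hence tw(G) = 2 exactly.

Treewidth 2.
One such decomposition:
Bags: B1 = {2, 3, 5}  B2 = {2, 3, 6}  B3 = {1, 3, 6}  B4 = {1, 4, 6}
Tree: B1–B2, B2–B3, B3–B4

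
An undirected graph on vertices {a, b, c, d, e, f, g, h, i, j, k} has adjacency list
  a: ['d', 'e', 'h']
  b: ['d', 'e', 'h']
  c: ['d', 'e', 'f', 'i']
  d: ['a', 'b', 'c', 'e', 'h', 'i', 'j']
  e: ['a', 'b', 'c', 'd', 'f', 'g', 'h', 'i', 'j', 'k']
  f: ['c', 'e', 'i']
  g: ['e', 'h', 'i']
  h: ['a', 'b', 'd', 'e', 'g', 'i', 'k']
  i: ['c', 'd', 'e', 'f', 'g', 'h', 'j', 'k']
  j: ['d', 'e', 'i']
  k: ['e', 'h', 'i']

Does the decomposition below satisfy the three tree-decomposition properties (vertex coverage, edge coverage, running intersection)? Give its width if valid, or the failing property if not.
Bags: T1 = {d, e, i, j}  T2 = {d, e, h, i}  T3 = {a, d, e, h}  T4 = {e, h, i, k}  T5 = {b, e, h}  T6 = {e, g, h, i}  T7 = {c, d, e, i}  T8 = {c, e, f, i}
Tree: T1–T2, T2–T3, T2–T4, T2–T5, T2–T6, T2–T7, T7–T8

No — edge (d,b) lies in no bag.

A tree decomposition must satisfy three properties: every vertex lies in some bag; for every edge, both endpoints lie together in some bag; and for every vertex, the bags containing it form a connected subtree. Here edge (d,b) lies in no bag, so the decomposition is invalid.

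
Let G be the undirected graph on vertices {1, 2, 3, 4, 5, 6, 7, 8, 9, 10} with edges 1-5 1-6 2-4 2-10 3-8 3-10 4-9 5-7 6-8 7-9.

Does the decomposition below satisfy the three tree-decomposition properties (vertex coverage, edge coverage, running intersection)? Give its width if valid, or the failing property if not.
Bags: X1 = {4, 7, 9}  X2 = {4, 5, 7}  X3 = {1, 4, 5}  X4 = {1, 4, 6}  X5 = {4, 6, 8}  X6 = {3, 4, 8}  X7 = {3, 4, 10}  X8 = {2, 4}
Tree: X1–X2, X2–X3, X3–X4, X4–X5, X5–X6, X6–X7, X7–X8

A tree decomposition must satisfy three properties: every vertex lies in some bag; for every edge, both endpoints lie together in some bag; and for every vertex, the bags containing it form a connected subtree. Here edge (10,2) lies in no bag, so the decomposition is invalid.

No — edge (10,2) lies in no bag.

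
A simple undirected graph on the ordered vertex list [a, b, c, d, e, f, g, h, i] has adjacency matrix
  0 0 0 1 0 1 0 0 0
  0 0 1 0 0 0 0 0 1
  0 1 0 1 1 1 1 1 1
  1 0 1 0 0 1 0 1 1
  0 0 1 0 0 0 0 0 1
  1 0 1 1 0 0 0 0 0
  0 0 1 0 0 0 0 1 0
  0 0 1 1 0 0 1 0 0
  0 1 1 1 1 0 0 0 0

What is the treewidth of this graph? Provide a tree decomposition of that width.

Treewidth 2.
Bags: B1 = {c, d, i}  B2 = {c, d, f}  B3 = {c, e, i}  B4 = {b, c, i}  B5 = {c, d, h}  B6 = {a, d, f}  B7 = {c, g, h}
Tree: B1–B2, B1–B3, B1–B4, B2–B5, B2–B6, B5–B7

Every bag has size at most 3, so the width is 3 − 1 = 2 and tw(G) ≤ 2. Conversely, {c, d, h} is a clique of size 3, and the vertices of any clique must share a bag in every tree decomposition; so some bag has ≥ 3 vertices and tw(G) ≥ 2. Therefore the treewidth is 2.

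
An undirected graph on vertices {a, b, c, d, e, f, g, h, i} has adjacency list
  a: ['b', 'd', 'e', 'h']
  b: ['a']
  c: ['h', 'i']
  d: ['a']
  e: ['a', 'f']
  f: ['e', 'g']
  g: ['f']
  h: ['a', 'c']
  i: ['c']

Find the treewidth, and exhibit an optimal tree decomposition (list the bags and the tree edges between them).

Every bag has size at most 2, so the width is 2 − 1 = 1 and tw(G) ≤ 1. G has an edge, so its treewidth is at least 1. Hence tw(G) = 1 exactly.

Treewidth 1.
One optimal decomposition is:
Bags: B1 = {a, h}  B2 = {c, h}  B3 = {c, i}  B4 = {a, e}  B5 = {e, f}  B6 = {a, d}  B7 = {a, b}  B8 = {f, g}
Tree: B1–B2, B2–B3, B1–B4, B4–B5, B4–B6, B6–B7, B5–B8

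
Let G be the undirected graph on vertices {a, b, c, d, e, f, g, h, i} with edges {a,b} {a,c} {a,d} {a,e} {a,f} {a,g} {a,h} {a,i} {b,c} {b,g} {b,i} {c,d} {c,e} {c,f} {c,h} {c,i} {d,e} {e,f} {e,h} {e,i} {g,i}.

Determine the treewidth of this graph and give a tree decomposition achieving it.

The largest bag has 4 vertices, giving width 3; this decomposition certifies tw(G) ≤ 3. For the lower bound, the 4 vertices {a, b, g, i} are pairwise adjacent, and any tree decomposition puts a clique entirely inside one bag — forcing width ≥ 3. The upper and lower bounds meet at 3, so that is the treewidth.

Treewidth 3.
Bags: B1 = {a, c, e, f}  B2 = {a, c, e, h}  B3 = {a, c, e, i}  B4 = {a, b, c, i}  B5 = {a, b, g, i}  B6 = {a, c, d, e}
Tree: B1–B2, B2–B3, B3–B4, B4–B5, B3–B6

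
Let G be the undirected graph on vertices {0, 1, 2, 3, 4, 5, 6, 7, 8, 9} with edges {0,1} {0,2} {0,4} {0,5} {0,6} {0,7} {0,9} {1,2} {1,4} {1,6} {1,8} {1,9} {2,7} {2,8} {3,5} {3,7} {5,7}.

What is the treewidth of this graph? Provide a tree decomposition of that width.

Treewidth 2.
Bags: B1 = {0, 2, 7}  B2 = {0, 1, 2}  B3 = {0, 5, 7}  B4 = {3, 5, 7}  B5 = {0, 1, 6}  B6 = {1, 2, 8}  B7 = {0, 1, 9}  B8 = {0, 1, 4}
Tree: B1–B2, B1–B3, B3–B4, B2–B5, B2–B6, B5–B7, B2–B8

Each bag holds 3 vertices, so the decomposition has width 2, which upper-bounds the treewidth. Conversely, {0, 1, 9} is a clique of size 3, and the vertices of any clique must share a bag in every tree decomposition; so some bag has ≥ 3 vertices and tw(G) ≥ 2. The upper and lower bounds meet at 2, so that is the treewidth.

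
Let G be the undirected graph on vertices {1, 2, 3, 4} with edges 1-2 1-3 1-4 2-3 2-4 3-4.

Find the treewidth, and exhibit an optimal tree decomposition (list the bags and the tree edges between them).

With just one bag of size 4, the width is 4 − 1 = 3, so tw(G) ≤ 3. For the lower bound, the 4 vertices {1, 2, 3, 4} are pairwise adjacent, and any tree decomposition puts a clique entirely inside one bag — forcing width ≥ 3. Therefore the treewidth is 3.

Treewidth 3.
Bags: B1 = {1, 2, 3, 4}
Tree: (single bag)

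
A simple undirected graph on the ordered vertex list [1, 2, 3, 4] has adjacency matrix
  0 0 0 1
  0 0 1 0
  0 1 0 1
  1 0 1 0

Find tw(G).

A width-1 tree decomposition is:
Bags: B1 = {2, 3}  B2 = {3, 4}  B3 = {1, 4}
Tree: B1–B2, B2–B3
The largest bag has 2 vertices, giving width 1; this decomposition certifies tw(G) ≤ 1. Since G has at least one edge (e.g. 2–3), it is not an edgeless graph, so tw(G) ≥ 1. Combining the bounds, tw(G) = 1.

1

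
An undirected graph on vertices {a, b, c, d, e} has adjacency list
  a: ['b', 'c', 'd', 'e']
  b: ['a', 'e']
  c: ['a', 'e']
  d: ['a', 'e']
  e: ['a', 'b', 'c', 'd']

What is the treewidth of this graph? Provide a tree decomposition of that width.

Treewidth 2.
Bags: B1 = {a, b, e}  B2 = {a, d, e}  B3 = {a, c, e}
Tree: B1–B2, B2–B3

Every bag has size at most 3, so the width is 3 − 1 = 2 and tw(G) ≤ 2. For the lower bound, the 3 vertices {a, d, e} are pairwise adjacent, and any tree decomposition puts a clique entirely inside one bag — forcing width ≥ 2. Combining the bounds, tw(G) = 2.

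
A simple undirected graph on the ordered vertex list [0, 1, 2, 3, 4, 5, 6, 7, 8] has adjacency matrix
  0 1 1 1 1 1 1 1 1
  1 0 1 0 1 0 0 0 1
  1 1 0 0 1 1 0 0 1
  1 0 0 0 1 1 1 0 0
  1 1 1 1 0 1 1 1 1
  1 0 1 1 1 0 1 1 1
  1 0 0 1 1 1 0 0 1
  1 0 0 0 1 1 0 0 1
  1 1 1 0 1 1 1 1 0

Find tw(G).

4

A width-4 tree decomposition is:
Bags: B1 = {0, 2, 4, 5, 8}  B2 = {0, 4, 5, 6, 8}  B3 = {0, 3, 4, 5, 6}  B4 = {0, 4, 5, 7, 8}  B5 = {0, 1, 2, 4, 8}
Tree: B1–B2, B2–B3, B1–B4, B1–B5
Each bag holds 5 vertices, so the decomposition has width 4, which upper-bounds the treewidth. On the other hand G contains the 5-clique {0, 1, 2, 4, 8}. A clique must lie in a single bag of any decomposition, so no decomposition can have width below 4. Therefore the treewidth is 4.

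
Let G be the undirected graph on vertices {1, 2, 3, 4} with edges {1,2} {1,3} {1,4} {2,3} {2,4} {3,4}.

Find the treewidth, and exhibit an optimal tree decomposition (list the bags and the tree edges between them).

Treewidth 3.
Bags: B1 = {1, 2, 3, 4}
Tree: (single bag)

With just one bag of size 4, the width is 4 − 1 = 3, so tw(G) ≤ 3. Conversely, {1, 2, 3, 4} is a clique of size 4, and the vertices of any clique must share a bag in every tree decomposition; so some bag has ≥ 4 vertices and tw(G) ≥ 3. Combining the bounds, tw(G) = 3.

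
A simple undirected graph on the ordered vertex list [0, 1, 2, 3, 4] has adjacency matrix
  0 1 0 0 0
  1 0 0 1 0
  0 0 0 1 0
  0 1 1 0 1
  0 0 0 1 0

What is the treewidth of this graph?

1

A width-1 tree decomposition is:
Bags: B1 = {3, 4}  B2 = {2, 3}  B3 = {1, 3}  B4 = {0, 1}
Tree: B1–B2, B1–B3, B3–B4
Every bag has size at most 2, so the width is 2 − 1 = 1 and tw(G) ≤ 1. G has an edge, so its treewidth is at least 1. The upper and lower bounds meet at 1, so that is the treewidth.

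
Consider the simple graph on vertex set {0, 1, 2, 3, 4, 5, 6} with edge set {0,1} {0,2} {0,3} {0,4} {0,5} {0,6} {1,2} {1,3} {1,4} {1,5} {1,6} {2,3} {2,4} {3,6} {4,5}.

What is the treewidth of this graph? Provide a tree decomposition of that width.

Treewidth 3.
One optimal decomposition is:
Bags: B1 = {0, 1, 3, 6}  B2 = {0, 1, 2, 3}  B3 = {0, 1, 2, 4}  B4 = {0, 1, 4, 5}
Tree: B1–B2, B2–B3, B3–B4

Every bag has size at most 4, so the width is 4 − 1 = 3 and tw(G) ≤ 3. On the other hand G contains the 4-clique {0, 1, 2, 3}. A clique must lie in a single bag of any decomposition, so no decomposition can have width below 3. Therefore the treewidth is 3.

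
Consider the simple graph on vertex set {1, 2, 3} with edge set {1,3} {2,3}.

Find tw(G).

A width-1 tree decomposition is:
Bags: B1 = {1, 3}  B2 = {2, 3}
Tree: B1–B2
Each bag holds 2 vertices, so the decomposition has width 1, which upper-bounds the treewidth. Since G has at least one edge (e.g. 1–3), it is not an edgeless graph, so tw(G) ≥ 1. Therefore the treewidth is 1.

1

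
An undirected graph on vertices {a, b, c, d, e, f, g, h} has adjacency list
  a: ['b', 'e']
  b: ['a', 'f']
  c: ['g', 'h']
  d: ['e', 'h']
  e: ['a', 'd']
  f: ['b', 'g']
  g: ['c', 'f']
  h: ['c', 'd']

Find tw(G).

2

A width-2 tree decomposition is:
Bags: B1 = {a, b, f}  B2 = {a, e, f}  B3 = {d, e, f}  B4 = {d, f, h}  B5 = {c, f, h}  B6 = {c, f, g}
Tree: B1–B2, B2–B3, B3–B4, B4–B5, B5–B6
The largest bag has 3 vertices, giving width 2; this decomposition certifies tw(G) ≤ 2. Since f–b–a–e–d–h–c–g–f is a cycle in G, G is not acyclic. Forests are exactly the graphs of treewidth ≤ 1, so tw(G) ≥ 2. Hence tw(G) = 2 exactly.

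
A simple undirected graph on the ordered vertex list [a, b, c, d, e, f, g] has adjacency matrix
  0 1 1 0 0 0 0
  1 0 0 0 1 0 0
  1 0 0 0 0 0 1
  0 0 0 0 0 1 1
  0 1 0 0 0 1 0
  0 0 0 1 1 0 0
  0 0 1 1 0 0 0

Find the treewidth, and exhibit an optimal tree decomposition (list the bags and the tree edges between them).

The largest bag has 3 vertices, giving width 2; this decomposition certifies tw(G) ≤ 2. The edges a–b–e–f–d–g–c–a form a cycle, so G is not a tree and its treewidth is at least 2. Combining the bounds, tw(G) = 2.

Treewidth 2.
One such decomposition:
Bags: B1 = {a, b, e}  B2 = {a, e, f}  B3 = {a, d, f}  B4 = {a, d, g}  B5 = {a, c, g}
Tree: B1–B2, B2–B3, B3–B4, B4–B5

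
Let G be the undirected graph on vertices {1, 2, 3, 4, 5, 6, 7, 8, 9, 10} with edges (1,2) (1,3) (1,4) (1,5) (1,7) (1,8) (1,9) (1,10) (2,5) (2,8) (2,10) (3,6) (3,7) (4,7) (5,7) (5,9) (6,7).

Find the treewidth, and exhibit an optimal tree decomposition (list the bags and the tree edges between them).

Each bag holds 3 vertices, so the decomposition has width 2, which upper-bounds the treewidth. Conversely, {1, 2, 8} is a clique of size 3, and the vertices of any clique must share a bag in every tree decomposition; so some bag has ≥ 3 vertices and tw(G) ≥ 2. Therefore the treewidth is 2.

Treewidth 2.
One such decomposition:
Bags: B1 = {1, 4, 7}  B2 = {1, 5, 7}  B3 = {1, 5, 9}  B4 = {1, 3, 7}  B5 = {3, 6, 7}  B6 = {1, 2, 5}  B7 = {1, 2, 8}  B8 = {1, 2, 10}
Tree: B1–B2, B2–B3, B2–B4, B4–B5, B3–B6, B6–B7, B7–B8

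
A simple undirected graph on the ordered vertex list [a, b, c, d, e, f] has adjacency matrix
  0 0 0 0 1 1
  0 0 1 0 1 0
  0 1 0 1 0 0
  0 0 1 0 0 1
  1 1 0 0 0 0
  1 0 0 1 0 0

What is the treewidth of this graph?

A width-2 tree decomposition is:
Bags: B1 = {b, c, e}  B2 = {a, c, e}  B3 = {a, c, f}  B4 = {c, d, f}
Tree: B1–B2, B2–B3, B3–B4
Every bag has size at most 3, so the width is 3 − 1 = 2 and tw(G) ≤ 2. For the lower bound, G contains the cycle c–b–e–a–f–d–c, so G is not a forest; only forests have treewidth ≤ 1, hence tw(G) ≥ 2. Therefore the treewidth is 2.

2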